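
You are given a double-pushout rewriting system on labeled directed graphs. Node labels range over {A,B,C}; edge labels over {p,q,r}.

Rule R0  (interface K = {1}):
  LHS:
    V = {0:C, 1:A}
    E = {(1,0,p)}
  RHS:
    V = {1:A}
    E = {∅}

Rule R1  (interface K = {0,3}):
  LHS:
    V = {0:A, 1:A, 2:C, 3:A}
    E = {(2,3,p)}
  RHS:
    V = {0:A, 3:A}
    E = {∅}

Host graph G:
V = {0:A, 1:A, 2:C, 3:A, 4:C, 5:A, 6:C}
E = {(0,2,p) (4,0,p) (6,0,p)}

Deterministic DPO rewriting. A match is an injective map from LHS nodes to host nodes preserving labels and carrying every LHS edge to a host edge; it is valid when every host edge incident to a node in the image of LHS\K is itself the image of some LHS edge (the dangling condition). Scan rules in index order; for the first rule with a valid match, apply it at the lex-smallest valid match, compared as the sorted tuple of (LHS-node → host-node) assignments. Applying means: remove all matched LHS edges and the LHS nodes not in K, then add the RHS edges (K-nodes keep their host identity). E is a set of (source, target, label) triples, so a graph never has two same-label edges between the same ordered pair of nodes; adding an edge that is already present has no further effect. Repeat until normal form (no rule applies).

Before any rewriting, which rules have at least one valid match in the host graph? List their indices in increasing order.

Answer: [R0,R1]

Rewrite trace:
R0: 1 valid match — {0↦2, 1↦0}
R1: 12 valid matches — {0↦1, 1↦3, 2↦4, 3↦0}, {0↦1, 1↦3, 2↦6, 3↦0}, {0↦1, 1↦5, 2↦4, 3↦0} (+9 more)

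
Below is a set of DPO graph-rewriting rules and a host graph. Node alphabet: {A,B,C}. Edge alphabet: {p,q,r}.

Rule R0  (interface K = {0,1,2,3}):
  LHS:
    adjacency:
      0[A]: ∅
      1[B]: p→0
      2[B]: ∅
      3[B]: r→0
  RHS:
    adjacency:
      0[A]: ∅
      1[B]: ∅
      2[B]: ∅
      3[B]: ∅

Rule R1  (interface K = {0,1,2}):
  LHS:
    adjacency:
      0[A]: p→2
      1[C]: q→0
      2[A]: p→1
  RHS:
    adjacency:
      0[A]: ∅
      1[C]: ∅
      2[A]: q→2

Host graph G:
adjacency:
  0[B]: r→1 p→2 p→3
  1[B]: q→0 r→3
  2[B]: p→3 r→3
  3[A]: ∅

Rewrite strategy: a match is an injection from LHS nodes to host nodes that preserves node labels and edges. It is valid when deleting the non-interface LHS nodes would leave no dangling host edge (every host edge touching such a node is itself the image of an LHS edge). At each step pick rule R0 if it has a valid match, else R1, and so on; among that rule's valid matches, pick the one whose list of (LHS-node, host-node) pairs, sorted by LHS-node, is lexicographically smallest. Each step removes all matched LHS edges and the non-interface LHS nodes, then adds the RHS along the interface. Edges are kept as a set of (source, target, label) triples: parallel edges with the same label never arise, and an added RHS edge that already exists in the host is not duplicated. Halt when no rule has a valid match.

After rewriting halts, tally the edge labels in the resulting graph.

[0] host  ⇒  4 nodes, 7 edges  {0-r->1 0-p->2 0-p->3 1-q->0 1-r->3 2-p->3 2-r->3}
[1] R0 @ {0↦3, 1↦0, 2↦1, 3↦2}  ⇒  4 nodes, 5 edges  {0-r->1 0-p->2 1-q->0 1-r->3 2-p->3}
[2] R0 @ {0↦3, 1↦2, 2↦0, 3↦1}  ⇒  4 nodes, 3 edges  {0-r->1 0-p->2 1-q->0}
normal form: no rule applies after step 2
NF edges: [(0, 1, 'r'), (0, 2, 'p'), (1, 0, 'q')]

Answer: p:1 q:1 r:1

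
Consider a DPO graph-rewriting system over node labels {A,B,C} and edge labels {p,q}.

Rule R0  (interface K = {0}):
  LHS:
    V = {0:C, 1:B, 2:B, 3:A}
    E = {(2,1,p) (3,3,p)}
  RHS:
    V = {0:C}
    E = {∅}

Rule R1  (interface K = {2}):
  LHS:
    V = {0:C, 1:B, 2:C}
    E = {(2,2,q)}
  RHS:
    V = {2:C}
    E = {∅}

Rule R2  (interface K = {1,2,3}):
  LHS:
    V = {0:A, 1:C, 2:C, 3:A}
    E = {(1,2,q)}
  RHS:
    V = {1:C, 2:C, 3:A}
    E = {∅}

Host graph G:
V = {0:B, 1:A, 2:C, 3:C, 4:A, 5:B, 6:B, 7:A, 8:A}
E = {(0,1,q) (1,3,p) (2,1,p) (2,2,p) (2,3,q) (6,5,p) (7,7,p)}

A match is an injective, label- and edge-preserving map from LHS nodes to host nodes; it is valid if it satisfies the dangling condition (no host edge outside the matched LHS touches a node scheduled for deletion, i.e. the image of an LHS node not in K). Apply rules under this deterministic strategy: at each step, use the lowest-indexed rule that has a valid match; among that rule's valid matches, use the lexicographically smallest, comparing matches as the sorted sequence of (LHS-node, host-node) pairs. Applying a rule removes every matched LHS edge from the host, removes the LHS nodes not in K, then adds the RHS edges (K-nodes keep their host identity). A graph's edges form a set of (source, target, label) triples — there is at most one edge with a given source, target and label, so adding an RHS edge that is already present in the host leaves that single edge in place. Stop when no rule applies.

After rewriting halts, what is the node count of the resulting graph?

start.  V:9 E:7  edges: 0-q->1 1-p->3 2-p->1 2-p->2 2-q->3 6-p->5 7-p->7
1. fire R0 via {0↦2, 1↦5, 2↦6, 3↦7}  →  V:6 E:5  edges: 0-q->1 1-p->3 2-p->1 2-p->2 2-q->3
2. fire R2 via {0↦4, 1↦2, 2↦3, 3↦1}  →  V:5 E:4  edges: 0-q->1 1-p->3 2-p->1 2-p->2
final graph: no rule applies after step 2
NF nodes: {0:B, 1:A, 2:C, 3:C, 8:A}

Answer: 5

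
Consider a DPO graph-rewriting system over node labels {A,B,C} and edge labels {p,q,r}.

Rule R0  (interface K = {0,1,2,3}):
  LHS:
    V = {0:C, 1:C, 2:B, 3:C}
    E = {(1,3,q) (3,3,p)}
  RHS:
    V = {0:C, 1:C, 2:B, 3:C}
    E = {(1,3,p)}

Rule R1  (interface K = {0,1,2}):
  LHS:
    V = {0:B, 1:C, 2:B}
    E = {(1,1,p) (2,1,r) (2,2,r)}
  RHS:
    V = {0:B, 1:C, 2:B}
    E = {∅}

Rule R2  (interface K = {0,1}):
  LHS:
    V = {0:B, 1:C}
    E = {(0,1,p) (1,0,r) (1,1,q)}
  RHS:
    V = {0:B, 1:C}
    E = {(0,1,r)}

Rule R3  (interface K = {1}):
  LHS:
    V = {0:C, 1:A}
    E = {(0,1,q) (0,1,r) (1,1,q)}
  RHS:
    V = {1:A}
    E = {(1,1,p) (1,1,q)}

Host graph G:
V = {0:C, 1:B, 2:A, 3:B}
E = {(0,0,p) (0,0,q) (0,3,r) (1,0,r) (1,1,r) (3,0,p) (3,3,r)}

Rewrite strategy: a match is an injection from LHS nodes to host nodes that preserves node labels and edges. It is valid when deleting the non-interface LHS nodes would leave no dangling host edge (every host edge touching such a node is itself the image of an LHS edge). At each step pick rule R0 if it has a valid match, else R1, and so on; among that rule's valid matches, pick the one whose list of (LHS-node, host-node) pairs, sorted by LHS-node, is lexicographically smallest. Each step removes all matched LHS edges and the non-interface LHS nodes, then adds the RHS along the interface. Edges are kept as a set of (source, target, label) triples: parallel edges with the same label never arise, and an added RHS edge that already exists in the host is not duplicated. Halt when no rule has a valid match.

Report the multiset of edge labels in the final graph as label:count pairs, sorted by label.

Answer: r:2

Rewrite trace:
start.  V:4 E:7  edges: 0-p->0 0-q->0 0-r->3 1-r->0 1-r->1 3-p->0 3-r->3
1. fire R1 via {0↦3, 1↦0, 2↦1}  →  V:4 E:4  edges: 0-q->0 0-r->3 3-p->0 3-r->3
2. fire R2 via {0↦3, 1↦0}  →  V:4 E:2  edges: 3-r->0 3-r->3
normal form: no rule applies after step 2
NF edges: [(3, 0, 'r'), (3, 3, 'r')]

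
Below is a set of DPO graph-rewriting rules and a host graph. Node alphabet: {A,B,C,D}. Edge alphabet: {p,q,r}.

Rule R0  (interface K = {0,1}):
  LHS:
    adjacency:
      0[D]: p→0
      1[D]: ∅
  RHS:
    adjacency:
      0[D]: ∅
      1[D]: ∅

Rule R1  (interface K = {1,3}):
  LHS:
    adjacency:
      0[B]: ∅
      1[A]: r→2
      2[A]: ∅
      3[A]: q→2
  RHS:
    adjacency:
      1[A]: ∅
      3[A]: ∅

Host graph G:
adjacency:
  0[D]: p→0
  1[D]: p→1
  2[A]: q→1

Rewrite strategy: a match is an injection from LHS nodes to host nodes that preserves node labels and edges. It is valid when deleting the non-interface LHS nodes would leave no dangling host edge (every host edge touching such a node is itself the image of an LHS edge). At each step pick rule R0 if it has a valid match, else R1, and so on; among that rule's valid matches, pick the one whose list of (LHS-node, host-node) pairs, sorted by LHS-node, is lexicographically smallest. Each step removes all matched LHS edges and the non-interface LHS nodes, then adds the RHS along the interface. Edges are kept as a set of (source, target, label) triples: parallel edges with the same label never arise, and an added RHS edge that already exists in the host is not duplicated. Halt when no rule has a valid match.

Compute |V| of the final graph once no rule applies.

Answer: 3

Derivation:
[0] host  ⇒  3 nodes, 3 edges  {0-p->0 1-p->1 2-q->1}
[1] R0 @ {0↦0, 1↦1}  ⇒  3 nodes, 2 edges  {1-p->1 2-q->1}
[2] R0 @ {0↦1, 1↦0}  ⇒  3 nodes, 1 edges  {2-q->1}
halt: no rule applies after step 2
NF nodes: {0:D, 1:D, 2:A}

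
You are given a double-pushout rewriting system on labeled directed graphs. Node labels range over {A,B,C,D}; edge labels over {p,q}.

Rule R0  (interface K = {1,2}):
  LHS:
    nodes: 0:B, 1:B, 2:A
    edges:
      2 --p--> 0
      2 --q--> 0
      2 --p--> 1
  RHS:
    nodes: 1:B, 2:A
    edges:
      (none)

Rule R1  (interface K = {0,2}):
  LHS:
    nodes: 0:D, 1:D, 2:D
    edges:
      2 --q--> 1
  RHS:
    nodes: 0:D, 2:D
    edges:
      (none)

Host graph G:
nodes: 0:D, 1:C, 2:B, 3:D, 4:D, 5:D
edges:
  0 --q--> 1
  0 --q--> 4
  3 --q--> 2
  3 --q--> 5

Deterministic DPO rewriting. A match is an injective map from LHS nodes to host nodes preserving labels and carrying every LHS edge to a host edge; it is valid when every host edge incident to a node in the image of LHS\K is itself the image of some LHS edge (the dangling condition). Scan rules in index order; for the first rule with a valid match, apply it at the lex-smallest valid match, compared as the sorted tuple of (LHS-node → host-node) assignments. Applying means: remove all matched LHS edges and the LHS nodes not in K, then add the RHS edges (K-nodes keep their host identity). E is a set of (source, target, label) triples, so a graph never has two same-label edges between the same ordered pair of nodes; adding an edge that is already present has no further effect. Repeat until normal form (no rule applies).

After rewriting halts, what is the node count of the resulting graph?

[0] host  ⇒  6 nodes, 4 edges  {0-q->1 0-q->4 3-q->2 3-q->5}
[1] R1 @ {0↦0, 1↦5, 2↦3}  ⇒  5 nodes, 3 edges  {0-q->1 0-q->4 3-q->2}
[2] R1 @ {0↦3, 1↦4, 2↦0}  ⇒  4 nodes, 2 edges  {0-q->1 3-q->2}
normal form: no rule applies after step 2
NF nodes: {0:D, 1:C, 2:B, 3:D}

Answer: 4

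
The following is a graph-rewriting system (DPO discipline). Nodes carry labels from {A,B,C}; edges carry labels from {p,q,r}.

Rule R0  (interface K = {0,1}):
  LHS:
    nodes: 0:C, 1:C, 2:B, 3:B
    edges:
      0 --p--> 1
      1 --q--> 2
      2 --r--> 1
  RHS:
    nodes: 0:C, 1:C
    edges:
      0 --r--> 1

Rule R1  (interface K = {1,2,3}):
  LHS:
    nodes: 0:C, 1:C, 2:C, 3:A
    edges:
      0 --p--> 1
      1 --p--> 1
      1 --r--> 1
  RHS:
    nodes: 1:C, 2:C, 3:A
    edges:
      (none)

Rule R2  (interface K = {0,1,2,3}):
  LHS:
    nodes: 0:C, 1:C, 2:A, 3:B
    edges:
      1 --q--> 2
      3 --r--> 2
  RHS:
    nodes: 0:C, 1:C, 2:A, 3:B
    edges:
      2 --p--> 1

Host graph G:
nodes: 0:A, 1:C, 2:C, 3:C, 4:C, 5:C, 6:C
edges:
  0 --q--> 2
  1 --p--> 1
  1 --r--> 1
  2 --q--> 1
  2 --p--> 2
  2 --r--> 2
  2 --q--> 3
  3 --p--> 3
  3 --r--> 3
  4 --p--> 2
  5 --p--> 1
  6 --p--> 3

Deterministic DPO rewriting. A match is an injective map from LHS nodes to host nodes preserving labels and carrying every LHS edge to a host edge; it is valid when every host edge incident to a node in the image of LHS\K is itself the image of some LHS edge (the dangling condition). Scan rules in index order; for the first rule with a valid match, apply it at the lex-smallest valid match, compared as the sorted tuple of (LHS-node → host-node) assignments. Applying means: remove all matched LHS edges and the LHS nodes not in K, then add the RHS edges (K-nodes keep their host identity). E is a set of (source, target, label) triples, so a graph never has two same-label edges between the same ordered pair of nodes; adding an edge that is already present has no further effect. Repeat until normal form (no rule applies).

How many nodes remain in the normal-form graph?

initial: |V|=7 |E|=12  E = 0-q->2 1-p->1 1-r->1 2-q->1 2-p->2 2-r->2 2-q->3 3-p->3 3-r->3 4-p->2 5-p->1 6-p->3
step 1: apply R1 at {0↦4, 1↦2, 2↦1, 3↦0}  → |V|=6 |E|=9  E = 0-q->2 1-p->1 1-r->1 2-q->1 2-q->3 3-p->3 3-r->3 5-p->1 6-p->3
step 2: apply R1 at {0↦5, 1↦1, 2↦2, 3↦0}  → |V|=5 |E|=6  E = 0-q->2 2-q->1 2-q->3 3-p->3 3-r->3 6-p->3
step 3: apply R1 at {0↦6, 1↦3, 2↦1, 3↦0}  → |V|=4 |E|=3  E = 0-q->2 2-q->1 2-q->3
halt: no rule applies after step 3
NF nodes: {0:A, 1:C, 2:C, 3:C}

Answer: 4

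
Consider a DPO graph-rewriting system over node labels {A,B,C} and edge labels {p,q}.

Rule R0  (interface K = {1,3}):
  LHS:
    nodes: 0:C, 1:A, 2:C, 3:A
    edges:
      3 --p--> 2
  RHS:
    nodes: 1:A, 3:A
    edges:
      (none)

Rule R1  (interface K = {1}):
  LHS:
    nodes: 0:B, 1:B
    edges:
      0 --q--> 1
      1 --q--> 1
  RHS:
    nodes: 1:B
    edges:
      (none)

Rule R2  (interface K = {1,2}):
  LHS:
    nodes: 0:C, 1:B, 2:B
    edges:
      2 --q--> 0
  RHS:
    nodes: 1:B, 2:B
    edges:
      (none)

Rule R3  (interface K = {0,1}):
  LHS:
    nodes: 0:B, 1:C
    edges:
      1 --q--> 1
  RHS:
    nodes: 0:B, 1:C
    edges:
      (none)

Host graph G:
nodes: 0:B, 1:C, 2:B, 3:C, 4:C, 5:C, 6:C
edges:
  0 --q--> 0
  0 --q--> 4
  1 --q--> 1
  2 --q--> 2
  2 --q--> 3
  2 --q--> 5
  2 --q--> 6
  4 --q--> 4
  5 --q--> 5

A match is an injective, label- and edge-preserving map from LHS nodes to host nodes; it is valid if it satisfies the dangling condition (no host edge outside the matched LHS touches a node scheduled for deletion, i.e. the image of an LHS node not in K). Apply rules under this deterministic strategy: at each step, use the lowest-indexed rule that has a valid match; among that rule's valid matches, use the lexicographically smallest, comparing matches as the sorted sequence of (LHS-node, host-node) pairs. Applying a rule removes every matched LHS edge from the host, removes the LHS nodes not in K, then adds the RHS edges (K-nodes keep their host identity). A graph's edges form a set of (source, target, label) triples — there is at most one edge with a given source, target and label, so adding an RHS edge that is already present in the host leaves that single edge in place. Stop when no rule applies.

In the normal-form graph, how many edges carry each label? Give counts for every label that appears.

Answer: q:2

Steps:
[0] host  ⇒  7 nodes, 9 edges  {0-q->0 0-q->4 1-q->1 2-q->2 2-q->3 2-q->5 2-q->6 4-q->4 5-q->5}
[1] R2 @ {0↦3, 1↦0, 2↦2}  ⇒  6 nodes, 8 edges  {0-q->0 0-q->4 1-q->1 2-q->2 2-q->5 2-q->6 4-q->4 5-q->5}
[2] R2 @ {0↦6, 1↦0, 2↦2}  ⇒  5 nodes, 7 edges  {0-q->0 0-q->4 1-q->1 2-q->2 2-q->5 4-q->4 5-q->5}
[3] R3 @ {0↦0, 1↦1}  ⇒  5 nodes, 6 edges  {0-q->0 0-q->4 2-q->2 2-q->5 4-q->4 5-q->5}
[4] R3 @ {0↦0, 1↦4}  ⇒  5 nodes, 5 edges  {0-q->0 0-q->4 2-q->2 2-q->5 5-q->5}
[5] R2 @ {0↦4, 1↦2, 2↦0}  ⇒  4 nodes, 4 edges  {0-q->0 2-q->2 2-q->5 5-q->5}
[6] R3 @ {0↦0, 1↦5}  ⇒  4 nodes, 3 edges  {0-q->0 2-q->2 2-q->5}
[7] R2 @ {0↦5, 1↦0, 2↦2}  ⇒  3 nodes, 2 edges  {0-q->0 2-q->2}
normal form: no rule applies after step 7
NF edges: [(0, 0, 'q'), (2, 2, 'q')]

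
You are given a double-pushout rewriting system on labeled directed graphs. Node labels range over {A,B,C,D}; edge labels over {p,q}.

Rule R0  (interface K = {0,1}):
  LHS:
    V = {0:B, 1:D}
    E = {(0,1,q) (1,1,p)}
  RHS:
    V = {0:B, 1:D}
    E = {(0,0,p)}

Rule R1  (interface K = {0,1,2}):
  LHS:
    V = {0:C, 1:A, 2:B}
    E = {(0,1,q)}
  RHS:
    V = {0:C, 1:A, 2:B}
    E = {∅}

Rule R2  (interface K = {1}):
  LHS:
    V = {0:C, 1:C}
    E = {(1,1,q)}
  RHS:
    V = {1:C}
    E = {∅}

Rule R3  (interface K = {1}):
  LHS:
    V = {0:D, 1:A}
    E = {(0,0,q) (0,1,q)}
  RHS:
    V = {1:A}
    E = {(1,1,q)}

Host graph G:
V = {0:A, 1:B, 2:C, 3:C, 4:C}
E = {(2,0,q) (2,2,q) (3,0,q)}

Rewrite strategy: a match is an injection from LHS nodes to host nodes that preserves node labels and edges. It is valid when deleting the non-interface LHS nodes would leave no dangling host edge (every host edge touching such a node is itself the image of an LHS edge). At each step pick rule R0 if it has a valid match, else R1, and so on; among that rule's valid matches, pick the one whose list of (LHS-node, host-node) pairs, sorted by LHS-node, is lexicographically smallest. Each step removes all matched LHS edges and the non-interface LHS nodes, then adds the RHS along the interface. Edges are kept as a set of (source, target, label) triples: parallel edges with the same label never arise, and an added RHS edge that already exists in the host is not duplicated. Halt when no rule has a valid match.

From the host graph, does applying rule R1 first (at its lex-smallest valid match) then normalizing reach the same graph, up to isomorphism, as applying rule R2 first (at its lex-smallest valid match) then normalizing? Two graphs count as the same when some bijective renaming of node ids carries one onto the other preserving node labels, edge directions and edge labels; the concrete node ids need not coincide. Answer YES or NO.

branch R1-first: apply at {0↦2, 1↦0, 2↦1} → |E|=2, then 2 more step(s) → NF |V|=4 |E|=0 V={0:A, 1:B, 2:C, 4:C} E=∅
branch R2-first: apply at {0↦4, 1↦2} → |E|=2, then 2 more step(s) → NF |V|=4 |E|=0 V={0:A, 1:B, 2:C, 3:C} E=∅
graphs isomorphic (equal up to label-preserving node renaming)

Answer: YES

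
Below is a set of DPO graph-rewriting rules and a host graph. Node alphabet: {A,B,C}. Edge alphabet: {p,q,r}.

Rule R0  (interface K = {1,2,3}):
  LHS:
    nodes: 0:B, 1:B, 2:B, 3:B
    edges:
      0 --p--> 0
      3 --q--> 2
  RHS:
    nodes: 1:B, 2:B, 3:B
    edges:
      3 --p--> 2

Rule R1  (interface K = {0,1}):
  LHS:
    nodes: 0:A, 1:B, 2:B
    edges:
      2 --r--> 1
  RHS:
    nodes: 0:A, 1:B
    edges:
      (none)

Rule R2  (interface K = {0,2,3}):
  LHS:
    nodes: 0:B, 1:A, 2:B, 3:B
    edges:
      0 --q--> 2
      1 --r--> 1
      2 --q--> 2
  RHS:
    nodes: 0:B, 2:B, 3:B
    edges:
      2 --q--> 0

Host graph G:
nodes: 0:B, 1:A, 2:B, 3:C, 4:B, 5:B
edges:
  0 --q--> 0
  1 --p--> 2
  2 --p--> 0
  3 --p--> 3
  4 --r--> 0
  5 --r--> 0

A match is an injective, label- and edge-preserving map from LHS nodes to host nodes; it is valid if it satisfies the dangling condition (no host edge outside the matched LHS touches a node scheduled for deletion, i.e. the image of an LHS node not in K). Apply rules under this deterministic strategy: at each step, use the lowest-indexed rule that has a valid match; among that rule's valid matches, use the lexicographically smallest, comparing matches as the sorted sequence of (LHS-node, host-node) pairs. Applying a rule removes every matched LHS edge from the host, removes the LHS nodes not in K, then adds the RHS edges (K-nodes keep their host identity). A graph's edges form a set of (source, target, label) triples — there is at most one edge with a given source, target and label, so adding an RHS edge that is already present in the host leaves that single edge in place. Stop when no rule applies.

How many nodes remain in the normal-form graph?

Answer: 4

Rewrite trace:
initial: |V|=6 |E|=6  E = 0-q->0 1-p->2 2-p->0 3-p->3 4-r->0 5-r->0
step 1: apply R1 at {0↦1, 1↦0, 2↦4}  → |V|=5 |E|=5  E = 0-q->0 1-p->2 2-p->0 3-p->3 5-r->0
step 2: apply R1 at {0↦1, 1↦0, 2↦5}  → |V|=4 |E|=4  E = 0-q->0 1-p->2 2-p->0 3-p->3
normal form: no rule applies after step 2
NF nodes: {0:B, 1:A, 2:B, 3:C}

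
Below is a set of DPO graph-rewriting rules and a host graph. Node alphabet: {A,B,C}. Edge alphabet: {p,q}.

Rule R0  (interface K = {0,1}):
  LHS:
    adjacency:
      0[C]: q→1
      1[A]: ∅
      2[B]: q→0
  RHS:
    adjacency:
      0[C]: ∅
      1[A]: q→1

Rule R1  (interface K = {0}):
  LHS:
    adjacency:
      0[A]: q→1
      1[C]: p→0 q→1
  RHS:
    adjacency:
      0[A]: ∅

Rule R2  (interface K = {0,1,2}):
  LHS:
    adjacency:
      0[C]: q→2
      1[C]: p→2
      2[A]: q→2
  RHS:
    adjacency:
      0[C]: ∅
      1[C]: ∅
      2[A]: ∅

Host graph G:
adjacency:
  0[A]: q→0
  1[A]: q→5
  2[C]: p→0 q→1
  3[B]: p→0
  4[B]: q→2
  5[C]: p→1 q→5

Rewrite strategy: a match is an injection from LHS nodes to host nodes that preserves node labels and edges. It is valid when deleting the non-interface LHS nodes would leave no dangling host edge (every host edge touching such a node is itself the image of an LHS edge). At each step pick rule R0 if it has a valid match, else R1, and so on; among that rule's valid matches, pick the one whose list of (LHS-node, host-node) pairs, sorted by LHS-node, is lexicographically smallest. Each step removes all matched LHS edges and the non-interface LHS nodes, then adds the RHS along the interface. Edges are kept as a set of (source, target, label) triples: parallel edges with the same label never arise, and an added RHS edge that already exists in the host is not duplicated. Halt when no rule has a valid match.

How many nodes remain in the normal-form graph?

Answer: 4

Derivation:
[0] host  ⇒  6 nodes, 8 edges  {0-q->0 1-q->5 2-p->0 2-q->1 3-p->0 4-q->2 5-p->1 5-q->5}
[1] R0 @ {0↦2, 1↦1, 2↦4}  ⇒  5 nodes, 7 edges  {0-q->0 1-q->1 1-q->5 2-p->0 3-p->0 5-p->1 5-q->5}
[2] R1 @ {0↦1, 1↦5}  ⇒  4 nodes, 4 edges  {0-q->0 1-q->1 2-p->0 3-p->0}
halt: no rule applies after step 2
NF nodes: {0:A, 1:A, 2:C, 3:B}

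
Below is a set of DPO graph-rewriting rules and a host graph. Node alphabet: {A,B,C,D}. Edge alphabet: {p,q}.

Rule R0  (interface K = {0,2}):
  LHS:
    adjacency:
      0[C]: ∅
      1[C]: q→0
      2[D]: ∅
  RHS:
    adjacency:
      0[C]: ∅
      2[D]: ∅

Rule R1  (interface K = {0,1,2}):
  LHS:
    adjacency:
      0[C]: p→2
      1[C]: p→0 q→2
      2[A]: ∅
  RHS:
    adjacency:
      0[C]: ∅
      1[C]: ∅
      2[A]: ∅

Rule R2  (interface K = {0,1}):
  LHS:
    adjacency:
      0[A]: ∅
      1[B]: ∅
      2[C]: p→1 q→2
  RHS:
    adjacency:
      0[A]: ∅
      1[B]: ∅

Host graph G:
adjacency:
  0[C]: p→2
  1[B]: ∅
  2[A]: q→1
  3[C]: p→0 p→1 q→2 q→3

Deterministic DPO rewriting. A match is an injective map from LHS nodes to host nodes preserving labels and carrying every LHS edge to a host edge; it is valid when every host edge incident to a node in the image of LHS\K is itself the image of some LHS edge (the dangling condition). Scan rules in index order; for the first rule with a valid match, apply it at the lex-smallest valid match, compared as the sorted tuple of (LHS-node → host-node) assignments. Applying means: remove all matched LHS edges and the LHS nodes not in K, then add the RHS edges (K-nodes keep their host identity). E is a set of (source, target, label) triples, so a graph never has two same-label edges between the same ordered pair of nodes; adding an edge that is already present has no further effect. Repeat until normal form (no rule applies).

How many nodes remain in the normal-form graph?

Answer: 3

Steps:
start.  V:4 E:6  edges: 0-p->2 2-q->1 3-p->0 3-p->1 3-q->2 3-q->3
1. fire R1 via {0↦0, 1↦3, 2↦2}  →  V:4 E:3  edges: 2-q->1 3-p->1 3-q->3
2. fire R2 via {0↦2, 1↦1, 2↦3}  →  V:3 E:1  edges: 2-q->1
halt: no rule applies after step 2
NF nodes: {0:C, 1:B, 2:A}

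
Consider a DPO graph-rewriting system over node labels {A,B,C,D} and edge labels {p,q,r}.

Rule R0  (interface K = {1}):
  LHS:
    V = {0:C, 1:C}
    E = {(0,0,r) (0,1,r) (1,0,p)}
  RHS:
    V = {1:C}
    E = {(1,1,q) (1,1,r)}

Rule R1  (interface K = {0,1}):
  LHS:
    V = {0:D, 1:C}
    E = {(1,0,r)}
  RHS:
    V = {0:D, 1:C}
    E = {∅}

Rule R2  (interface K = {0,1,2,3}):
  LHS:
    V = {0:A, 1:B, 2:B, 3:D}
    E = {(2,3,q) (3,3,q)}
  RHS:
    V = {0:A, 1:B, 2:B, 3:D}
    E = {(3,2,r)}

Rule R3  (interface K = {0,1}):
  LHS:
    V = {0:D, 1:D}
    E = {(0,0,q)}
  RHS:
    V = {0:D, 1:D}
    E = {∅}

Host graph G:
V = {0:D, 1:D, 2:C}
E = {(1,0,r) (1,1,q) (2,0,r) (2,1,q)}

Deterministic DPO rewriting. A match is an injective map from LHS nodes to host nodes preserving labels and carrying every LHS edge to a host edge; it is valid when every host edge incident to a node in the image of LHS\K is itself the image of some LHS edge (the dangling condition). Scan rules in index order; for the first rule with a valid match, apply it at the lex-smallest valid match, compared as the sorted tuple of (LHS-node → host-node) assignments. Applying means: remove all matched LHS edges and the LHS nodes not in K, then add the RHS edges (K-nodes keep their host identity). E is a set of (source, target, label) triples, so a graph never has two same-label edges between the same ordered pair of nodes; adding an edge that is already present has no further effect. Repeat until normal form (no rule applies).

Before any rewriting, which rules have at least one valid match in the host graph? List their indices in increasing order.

Answer: [R1,R3]

Derivation:
R0: no valid match — LHS pattern not found
R1: 1 valid match — {0↦0, 1↦2}
R2: no valid match — LHS pattern not found
R3: 1 valid match — {0↦1, 1↦0}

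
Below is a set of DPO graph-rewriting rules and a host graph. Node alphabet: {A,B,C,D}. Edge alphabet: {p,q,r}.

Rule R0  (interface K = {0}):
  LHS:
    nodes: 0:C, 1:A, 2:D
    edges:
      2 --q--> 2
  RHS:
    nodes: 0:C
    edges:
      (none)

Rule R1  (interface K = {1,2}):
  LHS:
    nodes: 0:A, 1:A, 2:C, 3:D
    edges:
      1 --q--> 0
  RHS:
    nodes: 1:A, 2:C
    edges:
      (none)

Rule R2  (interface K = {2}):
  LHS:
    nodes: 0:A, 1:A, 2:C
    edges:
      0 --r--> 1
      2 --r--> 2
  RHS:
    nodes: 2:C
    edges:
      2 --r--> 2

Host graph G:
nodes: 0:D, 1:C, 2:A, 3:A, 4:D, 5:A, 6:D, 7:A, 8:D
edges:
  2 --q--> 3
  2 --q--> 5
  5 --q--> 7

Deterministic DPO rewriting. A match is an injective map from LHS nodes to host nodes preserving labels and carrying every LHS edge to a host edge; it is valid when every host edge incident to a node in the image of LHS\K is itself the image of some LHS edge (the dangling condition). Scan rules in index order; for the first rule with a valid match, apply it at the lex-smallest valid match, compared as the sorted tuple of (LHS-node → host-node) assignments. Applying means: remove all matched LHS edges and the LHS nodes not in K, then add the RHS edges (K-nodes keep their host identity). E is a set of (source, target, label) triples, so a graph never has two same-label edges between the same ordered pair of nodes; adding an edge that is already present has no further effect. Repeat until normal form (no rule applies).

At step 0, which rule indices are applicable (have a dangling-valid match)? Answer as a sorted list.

R0: no valid match — LHS pattern not found
R1: 8 valid matches — {0↦3, 1↦2, 2↦1, 3↦0}, {0↦3, 1↦2, 2↦1, 3↦4}, {0↦3, 1↦2, 2↦1, 3↦6} (+5 more)
R2: no valid match — LHS pattern not found

Answer: [R1]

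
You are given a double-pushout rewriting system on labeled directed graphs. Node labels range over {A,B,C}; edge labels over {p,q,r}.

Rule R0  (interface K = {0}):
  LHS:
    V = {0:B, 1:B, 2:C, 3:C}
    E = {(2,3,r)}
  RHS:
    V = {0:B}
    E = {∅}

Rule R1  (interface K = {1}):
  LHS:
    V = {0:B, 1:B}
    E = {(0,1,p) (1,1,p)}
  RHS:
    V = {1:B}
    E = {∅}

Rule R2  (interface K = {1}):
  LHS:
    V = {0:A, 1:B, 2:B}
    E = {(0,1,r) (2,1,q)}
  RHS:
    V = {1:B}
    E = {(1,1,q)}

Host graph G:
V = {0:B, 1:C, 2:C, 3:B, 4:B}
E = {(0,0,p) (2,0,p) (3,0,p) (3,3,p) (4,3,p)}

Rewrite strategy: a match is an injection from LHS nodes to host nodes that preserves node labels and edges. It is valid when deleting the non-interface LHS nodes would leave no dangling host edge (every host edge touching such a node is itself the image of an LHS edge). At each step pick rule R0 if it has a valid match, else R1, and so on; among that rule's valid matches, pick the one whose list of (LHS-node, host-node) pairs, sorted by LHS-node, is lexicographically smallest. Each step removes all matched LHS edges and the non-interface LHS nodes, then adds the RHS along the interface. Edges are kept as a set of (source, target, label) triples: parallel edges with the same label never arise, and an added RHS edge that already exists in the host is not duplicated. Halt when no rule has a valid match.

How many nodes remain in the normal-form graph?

Answer: 3

Rewrite trace:
initial: |V|=5 |E|=5  E = 0-p->0 2-p->0 3-p->0 3-p->3 4-p->3
step 1: apply R1 at {0↦4, 1↦3}  → |V|=4 |E|=3  E = 0-p->0 2-p->0 3-p->0
step 2: apply R1 at {0↦3, 1↦0}  → |V|=3 |E|=1  E = 2-p->0
normal form: no rule applies after step 2
NF nodes: {0:B, 1:C, 2:C}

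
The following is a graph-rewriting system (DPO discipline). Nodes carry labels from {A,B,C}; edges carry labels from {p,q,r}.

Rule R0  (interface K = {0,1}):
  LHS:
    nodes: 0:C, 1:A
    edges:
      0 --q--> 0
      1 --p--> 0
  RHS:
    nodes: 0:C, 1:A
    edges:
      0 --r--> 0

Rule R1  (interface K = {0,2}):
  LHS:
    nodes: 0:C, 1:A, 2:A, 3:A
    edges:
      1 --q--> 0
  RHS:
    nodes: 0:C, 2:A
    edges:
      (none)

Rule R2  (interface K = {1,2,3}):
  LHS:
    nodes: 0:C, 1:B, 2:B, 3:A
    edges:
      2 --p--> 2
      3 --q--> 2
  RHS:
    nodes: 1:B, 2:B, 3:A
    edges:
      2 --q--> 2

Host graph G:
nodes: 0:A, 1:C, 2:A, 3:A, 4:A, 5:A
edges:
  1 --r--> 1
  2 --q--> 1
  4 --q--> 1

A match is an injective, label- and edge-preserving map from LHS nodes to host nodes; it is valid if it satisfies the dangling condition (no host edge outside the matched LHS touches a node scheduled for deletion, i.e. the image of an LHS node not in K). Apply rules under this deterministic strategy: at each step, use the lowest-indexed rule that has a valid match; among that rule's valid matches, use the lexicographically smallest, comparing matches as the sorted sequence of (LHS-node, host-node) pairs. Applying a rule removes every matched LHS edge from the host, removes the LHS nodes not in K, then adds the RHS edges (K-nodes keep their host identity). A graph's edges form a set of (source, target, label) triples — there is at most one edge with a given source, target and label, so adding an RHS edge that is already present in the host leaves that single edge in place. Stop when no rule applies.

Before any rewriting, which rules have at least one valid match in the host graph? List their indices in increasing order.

R0: no valid match — LHS pattern not found
R1: 18 valid matches — {0↦1, 1↦2, 2↦0, 3↦3}, {0↦1, 1↦2, 2↦0, 3↦5}, {0↦1, 1↦2, 2↦3, 3↦0} (+15 more)
R2: no valid match — LHS pattern not found

Answer: [R1]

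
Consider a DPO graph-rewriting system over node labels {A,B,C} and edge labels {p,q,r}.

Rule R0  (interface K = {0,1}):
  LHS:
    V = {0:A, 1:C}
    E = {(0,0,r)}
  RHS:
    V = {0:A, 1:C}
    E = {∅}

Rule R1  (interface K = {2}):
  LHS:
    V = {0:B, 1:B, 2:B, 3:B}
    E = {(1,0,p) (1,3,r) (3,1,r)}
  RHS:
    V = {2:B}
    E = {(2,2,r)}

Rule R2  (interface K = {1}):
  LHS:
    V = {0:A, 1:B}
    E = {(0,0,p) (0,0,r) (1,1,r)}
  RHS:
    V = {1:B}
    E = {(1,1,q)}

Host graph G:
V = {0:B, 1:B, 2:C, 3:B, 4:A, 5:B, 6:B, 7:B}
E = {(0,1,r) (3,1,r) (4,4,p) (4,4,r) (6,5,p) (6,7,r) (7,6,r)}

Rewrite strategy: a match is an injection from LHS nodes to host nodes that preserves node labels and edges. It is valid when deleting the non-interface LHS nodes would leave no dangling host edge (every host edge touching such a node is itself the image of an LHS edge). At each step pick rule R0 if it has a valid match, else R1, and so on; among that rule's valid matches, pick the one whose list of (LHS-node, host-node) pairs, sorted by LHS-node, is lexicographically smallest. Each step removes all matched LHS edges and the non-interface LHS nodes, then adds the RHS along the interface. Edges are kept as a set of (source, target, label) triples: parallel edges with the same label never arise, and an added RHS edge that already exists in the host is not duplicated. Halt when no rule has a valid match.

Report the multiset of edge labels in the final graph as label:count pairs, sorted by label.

Answer: p:1 r:3

Rewrite trace:
start.  V:8 E:7  edges: 0-r->1 3-r->1 4-p->4 4-r->4 6-p->5 6-r->7 7-r->6
1. fire R0 via {0↦4, 1↦2}  →  V:8 E:6  edges: 0-r->1 3-r->1 4-p->4 6-p->5 6-r->7 7-r->6
2. fire R1 via {0↦5, 1↦6, 2↦0, 3↦7}  →  V:5 E:4  edges: 0-r->0 0-r->1 3-r->1 4-p->4
normal form: no rule applies after step 2
NF edges: [(0, 0, 'r'), (0, 1, 'r'), (3, 1, 'r'), (4, 4, 'p')]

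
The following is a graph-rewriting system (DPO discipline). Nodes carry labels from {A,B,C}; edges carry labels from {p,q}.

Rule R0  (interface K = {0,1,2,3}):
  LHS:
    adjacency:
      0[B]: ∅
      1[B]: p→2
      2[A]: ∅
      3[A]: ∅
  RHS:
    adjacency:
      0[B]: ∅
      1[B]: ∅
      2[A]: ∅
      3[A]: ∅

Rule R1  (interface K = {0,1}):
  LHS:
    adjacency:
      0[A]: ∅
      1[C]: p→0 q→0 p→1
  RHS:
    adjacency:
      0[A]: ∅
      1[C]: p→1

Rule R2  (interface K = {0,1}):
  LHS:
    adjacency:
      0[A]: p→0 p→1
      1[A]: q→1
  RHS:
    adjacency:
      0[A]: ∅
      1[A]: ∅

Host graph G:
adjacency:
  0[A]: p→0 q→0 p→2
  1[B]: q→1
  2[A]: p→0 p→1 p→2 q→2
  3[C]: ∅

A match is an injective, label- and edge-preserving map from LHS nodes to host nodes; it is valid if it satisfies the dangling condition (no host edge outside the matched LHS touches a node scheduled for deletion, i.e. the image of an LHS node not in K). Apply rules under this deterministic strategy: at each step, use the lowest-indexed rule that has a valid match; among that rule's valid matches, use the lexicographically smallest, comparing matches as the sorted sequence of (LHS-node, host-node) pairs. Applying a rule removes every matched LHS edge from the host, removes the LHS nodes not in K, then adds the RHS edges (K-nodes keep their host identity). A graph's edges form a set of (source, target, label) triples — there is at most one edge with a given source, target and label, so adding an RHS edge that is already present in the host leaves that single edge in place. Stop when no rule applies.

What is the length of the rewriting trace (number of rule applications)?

[0] host  ⇒  4 nodes, 8 edges  {0-p->0 0-q->0 0-p->2 1-q->1 2-p->0 2-p->1 2-p->2 2-q->2}
[1] R2 @ {0↦0, 1↦2}  ⇒  4 nodes, 5 edges  {0-q->0 1-q->1 2-p->0 2-p->1 2-p->2}
[2] R2 @ {0↦2, 1↦0}  ⇒  4 nodes, 2 edges  {1-q->1 2-p->1}
normal form: no rule applies after step 2

Answer: 2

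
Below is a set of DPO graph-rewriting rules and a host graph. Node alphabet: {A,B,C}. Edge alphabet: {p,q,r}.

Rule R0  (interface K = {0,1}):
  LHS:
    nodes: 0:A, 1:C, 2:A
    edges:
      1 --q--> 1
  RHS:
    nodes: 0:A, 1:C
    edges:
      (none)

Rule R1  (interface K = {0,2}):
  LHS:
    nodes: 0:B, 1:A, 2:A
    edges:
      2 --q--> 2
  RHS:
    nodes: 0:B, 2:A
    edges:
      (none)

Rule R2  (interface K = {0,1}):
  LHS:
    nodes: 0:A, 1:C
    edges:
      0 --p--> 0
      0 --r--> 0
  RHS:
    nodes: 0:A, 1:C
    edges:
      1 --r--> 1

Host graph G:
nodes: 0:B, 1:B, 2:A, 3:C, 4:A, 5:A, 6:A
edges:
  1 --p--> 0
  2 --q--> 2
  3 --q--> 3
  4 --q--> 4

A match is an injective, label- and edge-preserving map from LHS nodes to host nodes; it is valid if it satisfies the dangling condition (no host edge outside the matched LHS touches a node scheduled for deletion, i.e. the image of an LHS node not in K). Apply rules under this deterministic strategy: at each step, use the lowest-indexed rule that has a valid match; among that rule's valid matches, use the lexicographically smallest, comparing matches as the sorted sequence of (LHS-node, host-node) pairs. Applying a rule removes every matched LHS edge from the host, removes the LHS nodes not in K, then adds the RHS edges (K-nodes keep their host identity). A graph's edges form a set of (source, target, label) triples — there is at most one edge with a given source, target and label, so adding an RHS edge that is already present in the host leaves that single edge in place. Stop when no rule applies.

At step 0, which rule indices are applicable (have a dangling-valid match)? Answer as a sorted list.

Answer: [R0,R1]

Derivation:
R0: 6 valid matches — {0↦2, 1↦3, 2↦5}, {0↦2, 1↦3, 2↦6}, {0↦4, 1↦3, 2↦5} (+3 more)
R1: 8 valid matches — {0↦0, 1↦5, 2↦2}, {0↦0, 1↦5, 2↦4}, {0↦0, 1↦6, 2↦2} (+5 more)
R2: no valid match — LHS pattern not found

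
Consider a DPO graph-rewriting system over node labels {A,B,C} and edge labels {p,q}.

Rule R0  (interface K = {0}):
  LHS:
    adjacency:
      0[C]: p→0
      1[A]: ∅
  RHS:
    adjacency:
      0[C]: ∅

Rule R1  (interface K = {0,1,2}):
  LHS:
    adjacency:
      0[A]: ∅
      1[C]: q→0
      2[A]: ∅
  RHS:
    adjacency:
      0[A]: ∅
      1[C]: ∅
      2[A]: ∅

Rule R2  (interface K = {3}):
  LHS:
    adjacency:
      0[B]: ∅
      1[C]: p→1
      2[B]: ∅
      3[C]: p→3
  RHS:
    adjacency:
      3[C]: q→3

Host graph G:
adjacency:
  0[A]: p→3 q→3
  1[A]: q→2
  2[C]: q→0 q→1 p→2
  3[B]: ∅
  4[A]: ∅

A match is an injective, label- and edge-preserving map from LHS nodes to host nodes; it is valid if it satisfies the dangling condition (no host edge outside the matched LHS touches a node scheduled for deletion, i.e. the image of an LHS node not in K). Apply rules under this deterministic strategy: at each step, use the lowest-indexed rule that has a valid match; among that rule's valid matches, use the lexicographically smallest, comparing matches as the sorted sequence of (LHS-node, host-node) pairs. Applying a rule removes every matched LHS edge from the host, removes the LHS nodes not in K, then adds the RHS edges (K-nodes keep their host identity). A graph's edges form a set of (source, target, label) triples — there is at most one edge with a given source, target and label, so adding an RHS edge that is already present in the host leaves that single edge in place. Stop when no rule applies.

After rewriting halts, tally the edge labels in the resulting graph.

start.  V:5 E:6  edges: 0-p->3 0-q->3 1-q->2 2-q->0 2-q->1 2-p->2
1. fire R0 via {0↦2, 1↦4}  →  V:4 E:5  edges: 0-p->3 0-q->3 1-q->2 2-q->0 2-q->1
2. fire R1 via {0↦0, 1↦2, 2↦1}  →  V:4 E:4  edges: 0-p->3 0-q->3 1-q->2 2-q->1
3. fire R1 via {0↦1, 1↦2, 2↦0}  →  V:4 E:3  edges: 0-p->3 0-q->3 1-q->2
halt: no rule applies after step 3
NF edges: [(0, 3, 'p'), (0, 3, 'q'), (1, 2, 'q')]

Answer: p:1 q:2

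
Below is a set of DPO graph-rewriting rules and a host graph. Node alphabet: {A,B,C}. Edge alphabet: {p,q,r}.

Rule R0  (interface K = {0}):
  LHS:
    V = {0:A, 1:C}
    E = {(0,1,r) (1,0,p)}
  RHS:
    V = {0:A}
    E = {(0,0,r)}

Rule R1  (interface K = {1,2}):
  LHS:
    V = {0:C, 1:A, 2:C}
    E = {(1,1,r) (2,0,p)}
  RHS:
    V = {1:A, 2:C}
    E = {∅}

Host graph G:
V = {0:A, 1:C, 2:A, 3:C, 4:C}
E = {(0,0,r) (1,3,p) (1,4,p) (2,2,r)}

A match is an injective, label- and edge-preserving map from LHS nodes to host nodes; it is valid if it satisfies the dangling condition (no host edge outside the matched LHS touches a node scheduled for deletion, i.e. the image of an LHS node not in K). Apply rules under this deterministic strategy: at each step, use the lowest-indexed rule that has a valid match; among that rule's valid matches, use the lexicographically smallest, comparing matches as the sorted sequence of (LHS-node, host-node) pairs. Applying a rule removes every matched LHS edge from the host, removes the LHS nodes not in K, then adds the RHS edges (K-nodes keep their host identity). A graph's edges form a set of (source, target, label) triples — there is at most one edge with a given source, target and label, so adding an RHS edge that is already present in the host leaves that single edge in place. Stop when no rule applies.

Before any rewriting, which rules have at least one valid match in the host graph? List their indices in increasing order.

R0: no valid match — LHS pattern not found
R1: 4 valid matches — {0↦3, 1↦0, 2↦1}, {0↦3, 1↦2, 2↦1}, {0↦4, 1↦0, 2↦1} (+1 more)

Answer: [R1]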